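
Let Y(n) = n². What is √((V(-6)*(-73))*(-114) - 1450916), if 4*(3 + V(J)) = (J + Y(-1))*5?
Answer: I*√6111578/2 ≈ 1236.1*I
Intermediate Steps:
V(J) = -7/4 + 5*J/4 (V(J) = -3 + ((J + (-1)²)*5)/4 = -3 + ((J + 1)*5)/4 = -3 + ((1 + J)*5)/4 = -3 + (5 + 5*J)/4 = -3 + (5/4 + 5*J/4) = -7/4 + 5*J/4)
√((V(-6)*(-73))*(-114) - 1450916) = √(((-7/4 + (5/4)*(-6))*(-73))*(-114) - 1450916) = √(((-7/4 - 15/2)*(-73))*(-114) - 1450916) = √(-37/4*(-73)*(-114) - 1450916) = √((2701/4)*(-114) - 1450916) = √(-153957/2 - 1450916) = √(-3055789/2) = I*√6111578/2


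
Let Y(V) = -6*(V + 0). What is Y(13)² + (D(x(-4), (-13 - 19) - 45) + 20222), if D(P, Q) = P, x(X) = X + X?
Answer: 26298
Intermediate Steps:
x(X) = 2*X
Y(V) = -6*V
Y(13)² + (D(x(-4), (-13 - 19) - 45) + 20222) = (-6*13)² + (2*(-4) + 20222) = (-78)² + (-8 + 20222) = 6084 + 20214 = 26298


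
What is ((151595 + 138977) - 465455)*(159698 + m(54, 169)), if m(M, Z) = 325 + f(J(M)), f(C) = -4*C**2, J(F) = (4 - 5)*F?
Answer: -25945466997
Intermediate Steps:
J(F) = -F
m(M, Z) = 325 - 4*M**2
((151595 + 138977) - 465455)*(159698 + m(54, 169)) = ((151595 + 138977) - 465455)*(159698 + (325 - 4*54**2)) = (290572 - 465455)*(159698 + (325 - 4*2916)) = -174883*(159698 + (325 - 11664)) = -174883*(159698 - 11339) = -174883*148359 = -25945466997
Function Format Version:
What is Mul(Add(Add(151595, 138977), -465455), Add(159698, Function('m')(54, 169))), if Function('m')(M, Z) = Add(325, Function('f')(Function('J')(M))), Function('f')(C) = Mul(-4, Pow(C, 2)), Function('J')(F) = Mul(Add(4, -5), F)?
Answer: -25945466997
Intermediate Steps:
Function('J')(F) = Mul(-1, F)
Function('m')(M, Z) = Add(325, Mul(-4, Pow(M, 2))) (Function('m')(M, Z) = Add(325, Mul(-4, Pow(Mul(-1, M), 2))) = Add(325, Mul(-4, Pow(M, 2))))
Mul(Add(Add(151595, 138977), -465455), Add(159698, Function('m')(54, 169))) = Mul(Add(Add(151595, 138977), -465455), Add(159698, Add(325, Mul(-4, Pow(54, 2))))) = Mul(Add(290572, -465455), Add(159698, Add(325, Mul(-4, 2916)))) = Mul(-174883, Add(159698, Add(325, -11664))) = Mul(-174883, Add(159698, -11339)) = Mul(-174883, 148359) = -25945466997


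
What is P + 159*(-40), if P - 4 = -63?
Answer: -6419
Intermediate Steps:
P = -59 (P = 4 - 63 = -59)
P + 159*(-40) = -59 + 159*(-40) = -59 - 6360 = -6419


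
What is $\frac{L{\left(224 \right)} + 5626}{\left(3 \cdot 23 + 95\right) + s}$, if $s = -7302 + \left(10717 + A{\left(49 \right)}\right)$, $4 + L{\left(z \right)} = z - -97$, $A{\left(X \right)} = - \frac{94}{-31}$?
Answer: $\frac{184233}{111043} \approx 1.6591$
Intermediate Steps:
$A{\left(X \right)} = \frac{94}{31}$ ($A{\left(X \right)} = \left(-94\right) \left(- \frac{1}{31}\right) = \frac{94}{31}$)
$L{\left(z \right)} = 93 + z$ ($L{\left(z \right)} = -4 + \left(z - -97\right) = -4 + \left(z + 97\right) = -4 + \left(97 + z\right) = 93 + z$)
$s = \frac{105959}{31}$ ($s = -7302 + \left(10717 + \frac{94}{31}\right) = -7302 + \frac{332321}{31} = \frac{105959}{31} \approx 3418.0$)
$\frac{L{\left(224 \right)} + 5626}{\left(3 \cdot 23 + 95\right) + s} = \frac{\left(93 + 224\right) + 5626}{\left(3 \cdot 23 + 95\right) + \frac{105959}{31}} = \frac{317 + 5626}{\left(69 + 95\right) + \frac{105959}{31}} = \frac{5943}{164 + \frac{105959}{31}} = \frac{5943}{\frac{111043}{31}} = 5943 \cdot \frac{31}{111043} = \frac{184233}{111043}$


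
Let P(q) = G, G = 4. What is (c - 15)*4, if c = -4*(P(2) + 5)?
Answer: -204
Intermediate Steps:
P(q) = 4
c = -36 (c = -4*(4 + 5) = -4*9 = -36)
(c - 15)*4 = (-36 - 15)*4 = -51*4 = -204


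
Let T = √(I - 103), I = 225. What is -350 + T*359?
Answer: -350 + 359*√122 ≈ 3615.3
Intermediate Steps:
T = √122 (T = √(225 - 103) = √122 ≈ 11.045)
-350 + T*359 = -350 + √122*359 = -350 + 359*√122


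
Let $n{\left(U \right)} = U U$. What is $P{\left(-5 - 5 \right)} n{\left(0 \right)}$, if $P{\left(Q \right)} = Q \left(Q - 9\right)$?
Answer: $0$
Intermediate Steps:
$n{\left(U \right)} = U^{2}$
$P{\left(Q \right)} = Q \left(-9 + Q\right)$
$P{\left(-5 - 5 \right)} n{\left(0 \right)} = \left(-5 - 5\right) \left(-9 - 10\right) 0^{2} = \left(-5 - 5\right) \left(-9 - 10\right) 0 = - 10 \left(-9 - 10\right) 0 = \left(-10\right) \left(-19\right) 0 = 190 \cdot 0 = 0$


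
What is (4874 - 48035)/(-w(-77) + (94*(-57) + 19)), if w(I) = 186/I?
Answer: 3323397/410917 ≈ 8.0878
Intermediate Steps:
(4874 - 48035)/(-w(-77) + (94*(-57) + 19)) = (4874 - 48035)/(-186/(-77) + (94*(-57) + 19)) = -43161/(-186*(-1)/77 + (-5358 + 19)) = -43161/(-1*(-186/77) - 5339) = -43161/(186/77 - 5339) = -43161/(-410917/77) = -43161*(-77/410917) = 3323397/410917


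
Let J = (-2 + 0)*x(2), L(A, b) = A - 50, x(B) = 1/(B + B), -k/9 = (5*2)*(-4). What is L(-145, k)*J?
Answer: 195/2 ≈ 97.500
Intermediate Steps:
k = 360 (k = -9*5*2*(-4) = -90*(-4) = -9*(-40) = 360)
x(B) = 1/(2*B)
L(A, b) = -50 + A
J = -1/2 (J = (-2 + 0)*((1/2)/2) = -1/2 ≈ -0.50000)
L(-145, k)*J = (-50 - 145)*(-1/2) = -195*(-1/2) = 195/2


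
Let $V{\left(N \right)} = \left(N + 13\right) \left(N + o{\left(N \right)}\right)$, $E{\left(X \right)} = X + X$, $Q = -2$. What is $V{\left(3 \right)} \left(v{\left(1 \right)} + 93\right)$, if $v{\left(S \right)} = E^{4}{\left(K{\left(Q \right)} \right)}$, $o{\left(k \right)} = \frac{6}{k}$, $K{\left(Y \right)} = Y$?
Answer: $27920$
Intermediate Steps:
$E{\left(X \right)} = 2 X$
$v{\left(S \right)} = 256$ ($v{\left(S \right)} = \left(2 \left(-2\right)\right)^{4} = \left(-4\right)^{4} = 256$)
$V{\left(N \right)} = \left(13 + N\right) \left(N + \frac{6}{N}\right)$ ($V{\left(N \right)} = \left(N + 13\right) \left(N + \frac{6}{N}\right) = \left(13 + N\right) \left(N + \frac{6}{N}\right)$)
$V{\left(3 \right)} \left(v{\left(1 \right)} + 93\right) = \left(6 + 3^{2} + 13 \cdot 3 + \frac{78}{3}\right) \left(256 + 93\right) = \left(6 + 9 + 39 + 78 \cdot \frac{1}{3}\right) 349 = \left(6 + 9 + 39 + 26\right) 349 = 80 \cdot 349 = 27920$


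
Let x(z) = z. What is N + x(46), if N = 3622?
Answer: 3668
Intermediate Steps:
N + x(46) = 3622 + 46 = 3668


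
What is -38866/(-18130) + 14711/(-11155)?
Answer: 3336796/4044803 ≈ 0.82496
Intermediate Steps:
-38866/(-18130) + 14711/(-11155) = -38866*(-1/18130) + 14711*(-1/11155) = 19433/9065 - 14711/11155 = 3336796/4044803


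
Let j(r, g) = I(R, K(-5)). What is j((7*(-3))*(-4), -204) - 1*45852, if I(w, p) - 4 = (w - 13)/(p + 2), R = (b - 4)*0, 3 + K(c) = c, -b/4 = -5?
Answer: -275075/6 ≈ -45846.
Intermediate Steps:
b = 20 (b = -4*(-5) = 20)
K(c) = -3 + c
R = 0 (R = (20 - 4)*0 = 16*0 = 0)
I(w, p) = 4 + (-13 + w)/(2 + p) (I(w, p) = 4 + (w - 13)/(p + 2) = 4 + (-13 + w)/(2 + p))
j(r, g) = 37/6 (j(r, g) = (-5 + 0 + 4*(-3 - 5))/(2 + (-3 - 5)) = (-5 + 0 + 4*(-8))/(2 - 8) = (-5 + 0 - 32)/(-6) = -⅙*(-37) = 37/6)
j((7*(-3))*(-4), -204) - 1*45852 = 37/6 - 1*45852 = 37/6 - 45852 = -275075/6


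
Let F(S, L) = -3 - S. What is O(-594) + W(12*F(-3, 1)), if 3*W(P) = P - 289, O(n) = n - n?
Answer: -289/3 ≈ -96.333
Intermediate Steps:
O(n) = 0
W(P) = -289/3 + P/3 (W(P) = (P - 289)/3 = (-289 + P)/3 = -289/3 + P/3)
O(-594) + W(12*F(-3, 1)) = 0 + (-289/3 + (12*(-3 - 1*(-3)))/3) = 0 + (-289/3 + (12*(-3 + 3))/3) = 0 + (-289/3 + (12*0)/3) = 0 + (-289/3 + (⅓)*0) = 0 + (-289/3 + 0) = 0 - 289/3 = -289/3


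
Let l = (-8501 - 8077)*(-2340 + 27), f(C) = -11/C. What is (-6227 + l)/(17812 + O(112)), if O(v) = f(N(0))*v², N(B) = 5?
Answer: -191693435/48924 ≈ -3918.2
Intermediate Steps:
l = 38344914 (l = -16578*(-2313) = 38344914)
O(v) = -11*v²/5 (O(v) = (-11/5)*v² = (-11*⅕)*v² = -11*v²/5)
(-6227 + l)/(17812 + O(112)) = (-6227 + 38344914)/(17812 - 11/5*112²) = 38338687/(17812 - 11/5*12544) = 38338687/(17812 - 137984/5) = 38338687/(-48924/5) = 38338687*(-5/48924) = -191693435/48924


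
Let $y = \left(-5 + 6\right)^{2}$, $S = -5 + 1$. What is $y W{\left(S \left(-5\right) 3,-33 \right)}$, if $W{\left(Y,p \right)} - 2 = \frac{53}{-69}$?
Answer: $\frac{85}{69} \approx 1.2319$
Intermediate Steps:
$S = -4$
$y = 1$ ($y = 1^{2} = 1$)
$W{\left(Y,p \right)} = \frac{85}{69}$ ($W{\left(Y,p \right)} = 2 + \frac{53}{-69} = 2 + 53 \left(- \frac{1}{69}\right) = 2 - \frac{53}{69} = \frac{85}{69}$)
$y W{\left(S \left(-5\right) 3,-33 \right)} = 1 \cdot \frac{85}{69} = \frac{85}{69}$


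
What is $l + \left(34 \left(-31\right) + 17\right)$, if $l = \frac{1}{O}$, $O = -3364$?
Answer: $- \frac{3488469}{3364} \approx -1037.0$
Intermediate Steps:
$l = - \frac{1}{3364}$ ($l = \frac{1}{-3364} = - \frac{1}{3364} \approx -0.00029727$)
$l + \left(34 \left(-31\right) + 17\right) = - \frac{1}{3364} + \left(34 \left(-31\right) + 17\right) = - \frac{1}{3364} + \left(-1054 + 17\right) = - \frac{1}{3364} - 1037 = - \frac{3488469}{3364}$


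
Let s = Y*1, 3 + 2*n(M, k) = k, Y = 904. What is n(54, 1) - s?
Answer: -905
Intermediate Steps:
n(M, k) = -3/2 + k/2
s = 904 (s = 904*1 = 904)
n(54, 1) - s = (-3/2 + (½)*1) - 1*904 = (-3/2 + ½) - 904 = -1 - 904 = -905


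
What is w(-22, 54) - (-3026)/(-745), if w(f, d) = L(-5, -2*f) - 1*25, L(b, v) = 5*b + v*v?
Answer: 1402044/745 ≈ 1881.9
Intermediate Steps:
L(b, v) = v² + 5*b (L(b, v) = 5*b + v² = v² + 5*b)
w(f, d) = -50 + 4*f² (w(f, d) = ((-2*f)² + 5*(-5)) - 1*25 = (4*f² - 25) - 25 = (-25 + 4*f²) - 25 = -50 + 4*f²)
w(-22, 54) - (-3026)/(-745) = (-50 + 4*(-22)²) - (-3026)/(-745) = (-50 + 4*484) - (-3026)*(-1)/745 = (-50 + 1936) - 1*3026/745 = 1886 - 3026/745 = 1402044/745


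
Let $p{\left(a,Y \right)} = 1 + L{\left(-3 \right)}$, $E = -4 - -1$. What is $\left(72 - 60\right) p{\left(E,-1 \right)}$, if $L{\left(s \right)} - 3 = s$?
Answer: $12$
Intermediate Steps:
$E = -3$ ($E = -4 + 1 = -3$)
$L{\left(s \right)} = 3 + s$
$p{\left(a,Y \right)} = 1$ ($p{\left(a,Y \right)} = 1 + \left(3 - 3\right) = 1 + 0 = 1$)
$\left(72 - 60\right) p{\left(E,-1 \right)} = \left(72 - 60\right) 1 = 12 \cdot 1 = 12$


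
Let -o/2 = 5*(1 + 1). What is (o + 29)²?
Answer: 81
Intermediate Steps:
o = -20 (o = -10*(1 + 1) = -10*2 = -2*10 = -20)
(o + 29)² = (-20 + 29)² = 9² = 81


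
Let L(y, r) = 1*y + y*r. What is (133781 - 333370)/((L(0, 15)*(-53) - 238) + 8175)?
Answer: -199589/7937 ≈ -25.147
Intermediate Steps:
L(y, r) = y + r*y
(133781 - 333370)/((L(0, 15)*(-53) - 238) + 8175) = (133781 - 333370)/(((0*(1 + 15))*(-53) - 238) + 8175) = -199589/(((0*16)*(-53) - 238) + 8175) = -199589/((0*(-53) - 238) + 8175) = -199589/((0 - 238) + 8175) = -199589/(-238 + 8175) = -199589/7937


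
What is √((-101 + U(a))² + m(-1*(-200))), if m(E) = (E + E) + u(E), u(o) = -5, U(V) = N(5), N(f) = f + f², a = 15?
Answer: 6*√151 ≈ 73.729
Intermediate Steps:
U(V) = 30 (U(V) = 5*(1 + 5) = 5*6 = 30)
m(E) = -5 + 2*E (m(E) = (E + E) - 5 = 2*E - 5 = -5 + 2*E)
√((-101 + U(a))² + m(-1*(-200))) = √((-101 + 30)² + (-5 + 2*(-1*(-200)))) = √((-71)² + (-5 + 2*200)) = √(5041 + (-5 + 400)) = √(5041 + 395) = √5436 = 6*√151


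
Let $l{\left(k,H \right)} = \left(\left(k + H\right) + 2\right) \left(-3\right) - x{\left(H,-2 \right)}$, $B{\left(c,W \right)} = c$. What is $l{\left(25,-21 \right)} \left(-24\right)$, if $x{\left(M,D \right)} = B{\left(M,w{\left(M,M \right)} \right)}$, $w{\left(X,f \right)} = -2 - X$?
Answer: $-72$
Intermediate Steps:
$x{\left(M,D \right)} = M$
$l{\left(k,H \right)} = -6 - 4 H - 3 k$ ($l{\left(k,H \right)} = \left(\left(k + H\right) + 2\right) \left(-3\right) - H = \left(\left(H + k\right) + 2\right) \left(-3\right) - H = \left(2 + H + k\right) \left(-3\right) - H = \left(-6 - 3 H - 3 k\right) - H = -6 - 4 H - 3 k$)
$l{\left(25,-21 \right)} \left(-24\right) = \left(-6 - -84 - 75\right) \left(-24\right) = \left(-6 + 84 - 75\right) \left(-24\right) = 3 \left(-24\right) = -72$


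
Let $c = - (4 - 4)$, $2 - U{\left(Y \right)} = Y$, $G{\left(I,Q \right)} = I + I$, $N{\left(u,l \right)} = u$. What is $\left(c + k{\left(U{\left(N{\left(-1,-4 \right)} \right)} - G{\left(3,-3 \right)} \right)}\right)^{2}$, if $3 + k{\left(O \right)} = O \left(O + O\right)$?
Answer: $225$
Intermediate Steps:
$G{\left(I,Q \right)} = 2 I$
$U{\left(Y \right)} = 2 - Y$
$k{\left(O \right)} = -3 + 2 O^{2}$ ($k{\left(O \right)} = -3 + O \left(O + O\right) = -3 + O 2 O = -3 + 2 O^{2}$)
$c = 0$ ($c = \left(-1\right) 0 = 0$)
$\left(c + k{\left(U{\left(N{\left(-1,-4 \right)} \right)} - G{\left(3,-3 \right)} \right)}\right)^{2} = \left(0 - \left(3 - 2 \left(\left(2 - -1\right) - 2 \cdot 3\right)^{2}\right)\right)^{2} = \left(0 - \left(3 - 2 \left(\left(2 + 1\right) - 6\right)^{2}\right)\right)^{2} = \left(0 - \left(3 - 2 \left(3 - 6\right)^{2}\right)\right)^{2} = \left(0 - \left(3 - 2 \left(-3\right)^{2}\right)\right)^{2} = \left(0 + \left(-3 + 2 \cdot 9\right)\right)^{2} = \left(0 + \left(-3 + 18\right)\right)^{2} = \left(0 + 15\right)^{2} = 15^{2} = 225$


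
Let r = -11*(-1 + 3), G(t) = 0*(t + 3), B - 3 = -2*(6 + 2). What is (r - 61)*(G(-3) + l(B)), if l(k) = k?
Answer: 1079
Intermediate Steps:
B = -13 (B = 3 - 2*(6 + 2) = 3 - 2*8 = 3 - 1*16 = 3 - 16 = -13)
G(t) = 0 (G(t) = 0*(3 + t) = 0)
r = -22 (r = -11*2 = -22)
(r - 61)*(G(-3) + l(B)) = (-22 - 61)*(0 - 13) = -83*(-13) = 1079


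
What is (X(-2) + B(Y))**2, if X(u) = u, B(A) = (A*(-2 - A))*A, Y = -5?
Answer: 5329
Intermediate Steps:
B(A) = A**2*(-2 - A)
(X(-2) + B(Y))**2 = (-2 + (-5)**2*(-2 - 1*(-5)))**2 = (-2 + 25*(-2 + 5))**2 = (-2 + 25*3)**2 = (-2 + 75)**2 = 73**2 = 5329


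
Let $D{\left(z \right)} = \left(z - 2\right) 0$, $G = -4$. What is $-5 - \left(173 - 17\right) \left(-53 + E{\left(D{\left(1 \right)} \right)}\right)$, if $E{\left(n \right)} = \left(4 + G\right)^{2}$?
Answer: $8263$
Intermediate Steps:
$D{\left(z \right)} = 0$ ($D{\left(z \right)} = \left(-2 + z\right) 0 = 0$)
$E{\left(n \right)} = 0$ ($E{\left(n \right)} = \left(4 - 4\right)^{2} = 0^{2} = 0$)
$-5 - \left(173 - 17\right) \left(-53 + E{\left(D{\left(1 \right)} \right)}\right) = -5 - \left(173 - 17\right) \left(-53 + 0\right) = -5 - 156 \left(-53\right) = -5 - -8268 = -5 + 8268 = 8263$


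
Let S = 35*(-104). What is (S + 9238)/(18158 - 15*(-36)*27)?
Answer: 2799/16369 ≈ 0.17099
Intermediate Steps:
S = -3640
(S + 9238)/(18158 - 15*(-36)*27) = (-3640 + 9238)/(18158 - 15*(-36)*27) = 5598/(18158 + 540*27) = 5598/(18158 + 14580) = 5598/32738 = 5598*(1/32738) = 2799/16369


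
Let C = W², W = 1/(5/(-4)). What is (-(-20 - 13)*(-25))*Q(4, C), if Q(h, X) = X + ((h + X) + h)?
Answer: -7656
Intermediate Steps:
W = -⅘ (W = 1/(5*(-¼)) = 1/(-5/4) = -⅘ ≈ -0.80000)
C = 16/25 (C = (-⅘)² = 16/25 ≈ 0.64000)
Q(h, X) = 2*X + 2*h (Q(h, X) = X + ((X + h) + h) = X + (X + 2*h) = 2*X + 2*h)
(-(-20 - 13)*(-25))*Q(4, C) = (-(-20 - 13)*(-25))*(2*(16/25) + 2*4) = (-1*(-33)*(-25))*(32/25 + 8) = (33*(-25))*(232/25) = -825*232/25 = -7656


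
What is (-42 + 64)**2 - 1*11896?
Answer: -11412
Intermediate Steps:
(-42 + 64)**2 - 1*11896 = 22**2 - 11896 = 484 - 11896 = -11412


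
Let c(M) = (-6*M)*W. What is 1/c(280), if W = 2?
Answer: -1/3360 ≈ -0.00029762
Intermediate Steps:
c(M) = -12*M (c(M) = -6*M*2 = -12*M)
1/c(280) = 1/(-12*280) = 1/(-3360) = -1/3360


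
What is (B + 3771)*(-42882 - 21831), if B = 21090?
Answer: -1608829893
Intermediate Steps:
(B + 3771)*(-42882 - 21831) = (21090 + 3771)*(-42882 - 21831) = 24861*(-64713) = -1608829893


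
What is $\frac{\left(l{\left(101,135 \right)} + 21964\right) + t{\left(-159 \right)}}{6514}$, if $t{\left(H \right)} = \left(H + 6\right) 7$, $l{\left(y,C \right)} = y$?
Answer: $\frac{10497}{3257} \approx 3.2229$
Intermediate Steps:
$t{\left(H \right)} = 42 + 7 H$ ($t{\left(H \right)} = \left(6 + H\right) 7 = 42 + 7 H$)
$\frac{\left(l{\left(101,135 \right)} + 21964\right) + t{\left(-159 \right)}}{6514} = \frac{\left(101 + 21964\right) + \left(42 + 7 \left(-159\right)\right)}{6514} = \left(22065 + \left(42 - 1113\right)\right) \frac{1}{6514} = \left(22065 - 1071\right) \frac{1}{6514} = 20994 \cdot \frac{1}{6514} = \frac{10497}{3257}$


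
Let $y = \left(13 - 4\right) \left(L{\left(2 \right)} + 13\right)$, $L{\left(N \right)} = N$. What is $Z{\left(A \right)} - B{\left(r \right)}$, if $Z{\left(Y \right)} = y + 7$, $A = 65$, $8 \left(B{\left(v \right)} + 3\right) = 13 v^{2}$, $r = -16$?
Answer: $-271$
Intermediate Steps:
$B{\left(v \right)} = -3 + \frac{13 v^{2}}{8}$
$y = 135$ ($y = \left(13 - 4\right) \left(2 + 13\right) = 9 \cdot 15 = 135$)
$Z{\left(Y \right)} = 142$ ($Z{\left(Y \right)} = 135 + 7 = 142$)
$Z{\left(A \right)} - B{\left(r \right)} = 142 - \left(-3 + \frac{13 \left(-16\right)^{2}}{8}\right) = 142 - \left(-3 + \frac{13}{8} \cdot 256\right) = 142 - \left(-3 + 416\right) = 142 - 413 = -271$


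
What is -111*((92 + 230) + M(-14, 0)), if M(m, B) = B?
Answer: -35742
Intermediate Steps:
-111*((92 + 230) + M(-14, 0)) = -111*((92 + 230) + 0) = -111*(322 + 0) = -111*322 = -35742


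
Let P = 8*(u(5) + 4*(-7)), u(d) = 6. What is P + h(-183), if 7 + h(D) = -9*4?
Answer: -219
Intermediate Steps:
h(D) = -43 (h(D) = -7 - 9*4 = -7 - 36 = -43)
P = -176 (P = 8*(6 + 4*(-7)) = 8*(6 - 28) = 8*(-22) = -176)
P + h(-183) = -176 - 43 = -219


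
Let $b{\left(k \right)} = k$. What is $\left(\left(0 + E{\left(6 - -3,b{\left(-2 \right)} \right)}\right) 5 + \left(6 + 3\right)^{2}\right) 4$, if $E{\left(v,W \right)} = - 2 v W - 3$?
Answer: $984$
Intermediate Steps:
$E{\left(v,W \right)} = -3 - 2 W v$ ($E{\left(v,W \right)} = - 2 W v - 3 = -3 - 2 W v$)
$\left(\left(0 + E{\left(6 - -3,b{\left(-2 \right)} \right)}\right) 5 + \left(6 + 3\right)^{2}\right) 4 = \left(\left(0 - \left(3 - 4 \left(6 - -3\right)\right)\right) 5 + \left(6 + 3\right)^{2}\right) 4 = \left(\left(0 - \left(3 - 4 \left(6 + 3\right)\right)\right) 5 + 9^{2}\right) 4 = \left(\left(0 - \left(3 - 36\right)\right) 5 + 81\right) 4 = \left(\left(0 + \left(-3 + 36\right)\right) 5 + 81\right) 4 = \left(\left(0 + 33\right) 5 + 81\right) 4 = \left(33 \cdot 5 + 81\right) 4 = \left(165 + 81\right) 4 = 246 \cdot 4 = 984$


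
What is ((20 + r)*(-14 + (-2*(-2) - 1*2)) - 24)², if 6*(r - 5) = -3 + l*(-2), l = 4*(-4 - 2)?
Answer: 171396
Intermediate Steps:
l = -24 (l = 4*(-6) = -24)
r = 25/2 (r = 5 + (-3 - 24*(-2))/6 = 5 + (-3 + 48)/6 = 5 + (⅙)*45 = 5 + 15/2 = 25/2 ≈ 12.500)
((20 + r)*(-14 + (-2*(-2) - 1*2)) - 24)² = ((20 + 25/2)*(-14 + (-2*(-2) - 1*2)) - 24)² = (65*(-14 + (4 - 2))/2 - 24)² = (65*(-14 + 2)/2 - 24)² = ((65/2)*(-12) - 24)² = (-390 - 24)² = (-414)² = 171396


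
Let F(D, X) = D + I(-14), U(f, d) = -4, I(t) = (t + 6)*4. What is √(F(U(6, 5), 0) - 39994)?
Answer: I*√40030 ≈ 200.07*I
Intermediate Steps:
I(t) = 24 + 4*t (I(t) = (6 + t)*4 = 24 + 4*t)
F(D, X) = -32 + D (F(D, X) = D + (24 + 4*(-14)) = D + (24 - 56) = D - 32 = -32 + D)
√(F(U(6, 5), 0) - 39994) = √((-32 - 4) - 39994) = √(-36 - 39994) = √(-40030) = I*√40030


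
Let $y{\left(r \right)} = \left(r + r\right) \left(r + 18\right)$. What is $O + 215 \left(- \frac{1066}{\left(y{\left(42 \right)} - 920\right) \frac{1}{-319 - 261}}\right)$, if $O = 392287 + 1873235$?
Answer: $\frac{236672021}{103} \approx 2.2978 \cdot 10^{6}$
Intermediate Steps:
$O = 2265522$
$y{\left(r \right)} = 2 r \left(18 + r\right)$
$O + 215 \left(- \frac{1066}{\left(y{\left(42 \right)} - 920\right) \frac{1}{-319 - 261}}\right) = 2265522 + 215 \left(- \frac{1066}{\left(2 \cdot 42 \left(18 + 42\right) - 920\right) \frac{1}{-319 - 261}}\right) = 2265522 + 215 \left(- \frac{1066}{\left(2 \cdot 42 \cdot 60 - 920\right) \frac{1}{-580}}\right) = 2265522 + 215 \left(- \frac{1066}{\left(5040 - 920\right) \left(- \frac{1}{580}\right)}\right) = 2265522 + 215 \left(- \frac{1066}{4120 \left(- \frac{1}{580}\right)}\right) = 2265522 + 215 \left(- \frac{1066}{- \frac{206}{29}}\right) = 2265522 + 215 \left(\left(-1066\right) \left(- \frac{29}{206}\right)\right) = 2265522 + 215 \cdot \frac{15457}{103} = 2265522 + \frac{3323255}{103} = \frac{236672021}{103}$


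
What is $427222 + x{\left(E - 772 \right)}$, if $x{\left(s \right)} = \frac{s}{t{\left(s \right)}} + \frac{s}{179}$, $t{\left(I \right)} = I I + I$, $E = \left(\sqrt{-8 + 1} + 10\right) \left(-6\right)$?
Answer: $\frac{- 63548153959 i + 458826450 \sqrt{7}}{537 \left(- 277 i + 2 \sqrt{7}\right)} \approx 4.2722 \cdot 10^{5} - 0.088657 i$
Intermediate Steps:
$E = -60 - 6 i \sqrt{7}$ ($E = \left(\sqrt{-7} + 10\right) \left(-6\right) = \left(i \sqrt{7} + 10\right) \left(-6\right) = \left(10 + i \sqrt{7}\right) \left(-6\right) = -60 - 6 i \sqrt{7} \approx -60.0 - 15.875 i$)
$t{\left(I \right)} = I + I^{2}$ ($t{\left(I \right)} = I^{2} + I = I + I^{2}$)
$x{\left(s \right)} = \frac{1}{1 + s} + \frac{s}{179}$ ($x{\left(s \right)} = \frac{s}{s \left(1 + s\right)} + \frac{s}{179} = s \frac{1}{s \left(1 + s\right)} + s \frac{1}{179} = \frac{1}{1 + s} + \frac{s}{179}$)
$427222 + x{\left(E - 772 \right)} = 427222 + \frac{179 + \left(\left(-60 - 6 i \sqrt{7}\right) - 772\right) \left(1 - \left(832 + 6 i \sqrt{7}\right)\right)}{179 \left(1 - \left(832 + 6 i \sqrt{7}\right)\right)} = 427222 + \frac{179 + \left(-832 - 6 i \sqrt{7}\right) \left(1 - \left(832 + 6 i \sqrt{7}\right)\right)}{179 \left(1 - \left(832 + 6 i \sqrt{7}\right)\right)} = 427222 + \frac{179 + \left(-832 - 6 i \sqrt{7}\right) \left(-831 - 6 i \sqrt{7}\right)}{179 \left(-831 - 6 i \sqrt{7}\right)}$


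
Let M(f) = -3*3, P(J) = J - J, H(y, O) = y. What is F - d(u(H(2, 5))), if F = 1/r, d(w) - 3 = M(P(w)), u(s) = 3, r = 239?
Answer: 1435/239 ≈ 6.0042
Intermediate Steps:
P(J) = 0
M(f) = -9
d(w) = -6 (d(w) = 3 - 9 = -6)
F = 1/239 ≈ 0.0041841
F - d(u(H(2, 5))) = 1/239 - 1*(-6) = 1/239 + 6 = 1435/239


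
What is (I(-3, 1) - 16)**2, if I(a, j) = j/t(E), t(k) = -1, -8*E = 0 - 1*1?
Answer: 289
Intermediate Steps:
E = 1/8 (E = -(0 - 1*1)/8 = -(0 - 1)/8 = -1/8*(-1) = 1/8 ≈ 0.12500)
I(a, j) = -j (I(a, j) = j/(-1) = j*(-1) = -j)
(I(-3, 1) - 16)**2 = (-1*1 - 16)**2 = (-1 - 16)**2 = (-17)**2 = 289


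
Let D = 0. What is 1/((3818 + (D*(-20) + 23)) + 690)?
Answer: 1/4531 ≈ 0.00022070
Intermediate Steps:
1/((3818 + (D*(-20) + 23)) + 690) = 1/((3818 + (0*(-20) + 23)) + 690) = 1/((3818 + (0 + 23)) + 690) = 1/((3818 + 23) + 690) = 1/(3841 + 690) = 1/4531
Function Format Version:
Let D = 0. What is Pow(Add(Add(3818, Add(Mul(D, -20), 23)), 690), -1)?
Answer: Rational(1, 4531) ≈ 0.00022070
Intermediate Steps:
Pow(Add(Add(3818, Add(Mul(D, -20), 23)), 690), -1) = Pow(Add(Add(3818, Add(Mul(0, -20), 23)), 690), -1) = Pow(Add(Add(3818, Add(0, 23)), 690), -1) = Pow(Add(Add(3818, 23), 690), -1) = Pow(Add(3841, 690), -1) = Pow(4531, -1) = Rational(1, 4531)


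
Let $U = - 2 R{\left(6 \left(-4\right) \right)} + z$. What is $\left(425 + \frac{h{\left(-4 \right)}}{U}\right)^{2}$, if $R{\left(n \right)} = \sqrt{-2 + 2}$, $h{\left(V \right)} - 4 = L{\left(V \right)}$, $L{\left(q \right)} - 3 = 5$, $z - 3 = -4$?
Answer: $170569$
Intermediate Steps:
$z = -1$ ($z = 3 - 4 = -1$)
$L{\left(q \right)} = 8$ ($L{\left(q \right)} = 3 + 5 = 8$)
$h{\left(V \right)} = 12$ ($h{\left(V \right)} = 4 + 8 = 12$)
$R{\left(n \right)} = 0$ ($R{\left(n \right)} = \sqrt{0} = 0$)
$U = -1$ ($U = \left(-2\right) 0 - 1 = 0 - 1 = -1$)
$\left(425 + \frac{h{\left(-4 \right)}}{U}\right)^{2} = \left(425 + \frac{12}{-1}\right)^{2} = \left(425 + 12 \left(-1\right)\right)^{2} = \left(425 - 12\right)^{2} = 413^{2} = 170569$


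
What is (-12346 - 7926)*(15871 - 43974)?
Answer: 569704016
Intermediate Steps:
(-12346 - 7926)*(15871 - 43974) = -20272*(-28103) = 569704016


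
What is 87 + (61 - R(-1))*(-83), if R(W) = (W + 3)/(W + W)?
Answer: -5059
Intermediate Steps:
R(W) = (3 + W)/(2*W) (R(W) = (3 + W)/((2*W)) = (3 + W)*(1/(2*W)) = (3 + W)/(2*W))
87 + (61 - R(-1))*(-83) = 87 + (61 - (3 - 1)/(2*(-1)))*(-83) = 87 + (61 - (-1)*2/2)*(-83) = 87 + (61 - 1*(-1))*(-83) = 87 + (61 + 1)*(-83) = 87 + 62*(-83) = 87 - 5146 = -5059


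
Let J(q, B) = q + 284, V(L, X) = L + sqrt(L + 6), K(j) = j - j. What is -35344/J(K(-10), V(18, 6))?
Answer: -8836/71 ≈ -124.45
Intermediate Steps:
K(j) = 0
V(L, X) = L + sqrt(6 + L)
J(q, B) = 284 + q
-35344/J(K(-10), V(18, 6)) = -35344/(284 + 0) = -35344/284 = -35344*1/284 = -8836/71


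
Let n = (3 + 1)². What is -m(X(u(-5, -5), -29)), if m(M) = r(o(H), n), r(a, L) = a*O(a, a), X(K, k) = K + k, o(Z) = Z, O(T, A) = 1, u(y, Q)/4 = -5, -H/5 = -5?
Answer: -25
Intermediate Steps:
H = 25 (H = -5*(-5) = 25)
u(y, Q) = -20 (u(y, Q) = 4*(-5) = -20)
n = 16 (n = 4² = 16)
r(a, L) = a (r(a, L) = a*1 = a)
m(M) = 25
-m(X(u(-5, -5), -29)) = -1*25 = -25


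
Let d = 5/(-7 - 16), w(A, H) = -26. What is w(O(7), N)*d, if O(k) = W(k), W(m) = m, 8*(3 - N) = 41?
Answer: 130/23 ≈ 5.6522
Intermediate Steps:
N = -17/8 (N = 3 - ⅛*41 = 3 - 41/8 = -17/8 ≈ -2.1250)
O(k) = k
d = -5/23 (d = 5/(-23) = -1/23*5 = -5/23 ≈ -0.21739)
w(O(7), N)*d = -26*(-5/23) = 130/23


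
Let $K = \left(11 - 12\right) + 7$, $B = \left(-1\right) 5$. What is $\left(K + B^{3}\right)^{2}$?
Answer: $14161$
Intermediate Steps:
$B = -5$
$K = 6$ ($K = -1 + 7 = 6$)
$\left(K + B^{3}\right)^{2} = \left(6 + \left(-5\right)^{3}\right)^{2} = \left(6 - 125\right)^{2} = \left(-119\right)^{2} = 14161$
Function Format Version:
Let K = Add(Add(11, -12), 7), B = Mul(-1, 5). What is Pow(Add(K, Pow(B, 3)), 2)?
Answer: 14161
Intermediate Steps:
B = -5
K = 6 (K = Add(-1, 7) = 6)
Pow(Add(K, Pow(B, 3)), 2) = Pow(Add(6, Pow(-5, 3)), 2) = Pow(Add(6, -125), 2) = Pow(-119, 2) = 14161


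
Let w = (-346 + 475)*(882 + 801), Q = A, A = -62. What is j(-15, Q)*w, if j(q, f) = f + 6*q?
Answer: -33000264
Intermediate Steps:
Q = -62
w = 217107 (w = 129*1683 = 217107)
j(-15, Q)*w = (-62 + 6*(-15))*217107 = (-62 - 90)*217107 = -152*217107 = -33000264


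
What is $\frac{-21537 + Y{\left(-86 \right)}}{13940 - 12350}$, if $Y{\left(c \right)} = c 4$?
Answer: $- \frac{21881}{1590} \approx -13.762$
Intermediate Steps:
$Y{\left(c \right)} = 4 c$
$\frac{-21537 + Y{\left(-86 \right)}}{13940 - 12350} = \frac{-21537 + 4 \left(-86\right)}{13940 - 12350} = \frac{-21537 - 344}{1590} = \left(-21881\right) \frac{1}{1590} = - \frac{21881}{1590}$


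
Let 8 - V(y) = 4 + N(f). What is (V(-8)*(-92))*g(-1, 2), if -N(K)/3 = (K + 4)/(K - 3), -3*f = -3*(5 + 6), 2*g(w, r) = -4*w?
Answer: -1771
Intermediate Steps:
g(w, r) = -2*w (g(w, r) = (-4*w)/2 = -2*w)
f = 11 (f = -(-1)*(5 + 6) = -(-1)*11 = -⅓*(-33) = 11)
N(K) = -3*(4 + K)/(-3 + K) (N(K) = -3*(K + 4)/(K - 3) = -3*(4 + K)/(-3 + K))
V(y) = 77/8 (V(y) = 8 - (4 + 3*(-4 - 1*11)/(-3 + 11)) = 8 - (4 + 3*(-4 - 11)/8) = 8 - (4 + 3*(⅛)*(-15)) = 8 - (4 - 45/8) = 8 - 1*(-13/8) = 8 + 13/8 = 77/8)
(V(-8)*(-92))*g(-1, 2) = ((77/8)*(-92))*(-2*(-1)) = -1771/2*2 = -1771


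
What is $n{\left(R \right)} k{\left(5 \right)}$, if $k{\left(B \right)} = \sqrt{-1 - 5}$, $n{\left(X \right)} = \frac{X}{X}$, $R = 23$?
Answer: $i \sqrt{6} \approx 2.4495 i$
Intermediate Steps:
$n{\left(X \right)} = 1$
$k{\left(B \right)} = i \sqrt{6}$ ($k{\left(B \right)} = \sqrt{-6} = i \sqrt{6}$)
$n{\left(R \right)} k{\left(5 \right)} = 1 i \sqrt{6} = i \sqrt{6}$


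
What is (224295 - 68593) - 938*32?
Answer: 125686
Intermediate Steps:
(224295 - 68593) - 938*32 = 155702 - 30016 = 125686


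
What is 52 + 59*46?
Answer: 2766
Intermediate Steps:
52 + 59*46 = 52 + 2714 = 2766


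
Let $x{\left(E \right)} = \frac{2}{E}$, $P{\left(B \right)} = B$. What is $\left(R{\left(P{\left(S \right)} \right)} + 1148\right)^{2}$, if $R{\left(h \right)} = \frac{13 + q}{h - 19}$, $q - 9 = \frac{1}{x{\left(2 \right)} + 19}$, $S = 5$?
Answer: $\frac{2102864449}{1600} \approx 1.3143 \cdot 10^{6}$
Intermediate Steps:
$q = \frac{181}{20}$ ($q = 9 + \frac{1}{\frac{2}{2} + 19} = 9 + \frac{1}{2 \cdot \frac{1}{2} + 19} = 9 + \frac{1}{1 + 19} = 9 + \frac{1}{20} = \frac{181}{20} \approx 9.05$)
$R{\left(h \right)} = \frac{441}{20 \left(-19 + h\right)}$ ($R{\left(h \right)} = \frac{13 + \frac{181}{20}}{h - 19} = \frac{441}{20 \left(-19 + h\right)}$)
$\left(R{\left(P{\left(S \right)} \right)} + 1148\right)^{2} = \left(\frac{441}{20 \left(-19 + 5\right)} + 1148\right)^{2} = \left(\frac{441}{20 \left(-14\right)} + 1148\right)^{2} = \left(\frac{441}{20} \left(- \frac{1}{14}\right) + 1148\right)^{2} = \left(- \frac{63}{40} + 1148\right)^{2} = \left(\frac{45857}{40}\right)^{2} = \frac{2102864449}{1600}$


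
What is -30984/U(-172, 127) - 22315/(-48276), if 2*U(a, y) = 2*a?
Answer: 374905441/2075868 ≈ 180.60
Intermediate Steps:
U(a, y) = a (U(a, y) = (2*a)/2 = a)
-30984/U(-172, 127) - 22315/(-48276) = -30984/(-172) - 22315/(-48276) = -30984*(-1/172) - 22315*(-1/48276) = 7746/43 + 22315/48276 = 374905441/2075868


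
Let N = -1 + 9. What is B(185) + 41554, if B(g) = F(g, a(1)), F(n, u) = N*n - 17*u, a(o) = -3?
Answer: 43085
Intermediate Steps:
N = 8
F(n, u) = -17*u + 8*n (F(n, u) = 8*n - 17*u = -17*u + 8*n)
B(g) = 51 + 8*g (B(g) = -17*(-3) + 8*g = 51 + 8*g)
B(185) + 41554 = (51 + 8*185) + 41554 = (51 + 1480) + 41554 = 1531 + 41554 = 43085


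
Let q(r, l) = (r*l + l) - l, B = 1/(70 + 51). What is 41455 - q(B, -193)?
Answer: 5016248/121 ≈ 41457.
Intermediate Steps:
B = 1/121 ≈ 0.0082645
q(r, l) = l*r (q(r, l) = (l*r + l) - l = (l + l*r) - l = l*r)
41455 - q(B, -193) = 41455 - (-193)/121 = 41455 - 1*(-193/121) = 41455 + 193/121 = 5016248/121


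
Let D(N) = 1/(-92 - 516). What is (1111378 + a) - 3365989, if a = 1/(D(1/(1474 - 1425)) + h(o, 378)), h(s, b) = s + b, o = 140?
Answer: -710073951565/314943 ≈ -2.2546e+6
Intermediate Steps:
h(s, b) = b + s
D(N) = -1/608 (D(N) = 1/(-608) = -1/608)
a = 608/314943 (a = 1/(-1/608 + (378 + 140)) = 1/(-1/608 + 518) = 1/(314943/608) = 608/314943 ≈ 0.0019305)
(1111378 + a) - 3365989 = (1111378 + 608/314943) - 3365989 = 350020722062/314943 - 3365989 = -710073951565/314943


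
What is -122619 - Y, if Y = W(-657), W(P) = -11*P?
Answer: -129846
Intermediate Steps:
Y = 7227 (Y = -11*(-657) = 7227)
-122619 - Y = -122619 - 1*7227 = -122619 - 7227 = -129846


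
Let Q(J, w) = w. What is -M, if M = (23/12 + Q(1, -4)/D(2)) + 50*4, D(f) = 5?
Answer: -12067/60 ≈ -201.12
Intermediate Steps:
M = 12067/60 (M = (23/12 - 4/5) + 50*4 = (23*(1/12) - 4*1/5) + 200 = (23/12 - 4/5) + 200 = 67/60 + 200 = 12067/60 ≈ 201.12)
-M = -1*12067/60 = -12067/60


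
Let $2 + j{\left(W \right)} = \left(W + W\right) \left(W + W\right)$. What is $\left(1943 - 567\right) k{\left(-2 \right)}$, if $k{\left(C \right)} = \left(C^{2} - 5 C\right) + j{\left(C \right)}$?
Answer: $38528$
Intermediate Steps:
$j{\left(W \right)} = -2 + 4 W^{2}$ ($j{\left(W \right)} = -2 + \left(W + W\right) \left(W + W\right) = -2 + 2 W 2 W = -2 + 4 W^{2}$)
$k{\left(C \right)} = -2 - 5 C + 5 C^{2}$ ($k{\left(C \right)} = \left(C^{2} - 5 C\right) + \left(-2 + 4 C^{2}\right) = -2 - 5 C + 5 C^{2}$)
$\left(1943 - 567\right) k{\left(-2 \right)} = \left(1943 - 567\right) \left(-2 - -10 + 5 \left(-2\right)^{2}\right) = 1376 \left(-2 + 10 + 5 \cdot 4\right) = 1376 \left(-2 + 10 + 20\right) = 1376 \cdot 28 = 38528$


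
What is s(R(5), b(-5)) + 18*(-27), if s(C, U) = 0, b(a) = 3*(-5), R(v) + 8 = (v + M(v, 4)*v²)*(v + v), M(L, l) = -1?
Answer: -486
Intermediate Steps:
R(v) = -8 + 2*v*(v - v²) (R(v) = -8 + (v - v²)*(v + v) = -8 + (v - v²)*(2*v) = -8 + 2*v*(v - v²))
b(a) = -15
s(R(5), b(-5)) + 18*(-27) = 0 + 18*(-27) = 0 - 486 = -486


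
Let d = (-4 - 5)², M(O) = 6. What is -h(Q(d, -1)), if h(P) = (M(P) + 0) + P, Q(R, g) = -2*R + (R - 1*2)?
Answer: 77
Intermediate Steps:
d = 81 (d = (-9)² = 81)
Q(R, g) = -2 - R (Q(R, g) = -2*R + (R - 2) = -2*R + (-2 + R) = -2 - R)
h(P) = 6 + P (h(P) = (6 + 0) + P = 6 + P)
-h(Q(d, -1)) = -(6 + (-2 - 1*81)) = -(6 + (-2 - 81)) = -(6 - 83) = -1*(-77) = 77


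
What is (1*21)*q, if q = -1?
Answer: -21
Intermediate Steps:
(1*21)*q = (1*21)*(-1) = 21*(-1) = -21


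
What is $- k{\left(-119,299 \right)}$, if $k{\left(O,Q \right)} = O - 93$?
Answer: $212$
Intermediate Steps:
$k{\left(O,Q \right)} = -93 + O$
$- k{\left(-119,299 \right)} = - (-93 - 119) = \left(-1\right) \left(-212\right) = 212$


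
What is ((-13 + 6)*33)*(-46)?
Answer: 10626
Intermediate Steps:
((-13 + 6)*33)*(-46) = -7*33*(-46) = -231*(-46) = 10626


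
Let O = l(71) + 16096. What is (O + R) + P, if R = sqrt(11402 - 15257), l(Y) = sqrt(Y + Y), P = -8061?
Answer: 8035 + sqrt(142) + I*sqrt(3855) ≈ 8046.9 + 62.089*I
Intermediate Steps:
l(Y) = sqrt(2)*sqrt(Y) (l(Y) = sqrt(2*Y) = sqrt(2)*sqrt(Y))
R = I*sqrt(3855) (R = sqrt(-3855) = I*sqrt(3855) ≈ 62.089*I)
O = 16096 + sqrt(142) (O = sqrt(2)*sqrt(71) + 16096 = sqrt(142) + 16096 = 16096 + sqrt(142) ≈ 16108.)
(O + R) + P = ((16096 + sqrt(142)) + I*sqrt(3855)) - 8061 = (16096 + sqrt(142) + I*sqrt(3855)) - 8061 = 8035 + sqrt(142) + I*sqrt(3855)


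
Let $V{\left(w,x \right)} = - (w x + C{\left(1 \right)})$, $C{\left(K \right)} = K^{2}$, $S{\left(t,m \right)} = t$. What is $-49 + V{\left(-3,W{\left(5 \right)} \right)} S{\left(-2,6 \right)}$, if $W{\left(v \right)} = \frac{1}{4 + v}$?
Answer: $- \frac{143}{3} \approx -47.667$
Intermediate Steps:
$V{\left(w,x \right)} = -1 - w x$ ($V{\left(w,x \right)} = - (w x + 1^{2}) = - (w x + 1) = - (1 + w x) = -1 - w x$)
$-49 + V{\left(-3,W{\left(5 \right)} \right)} S{\left(-2,6 \right)} = -49 + \left(-1 - - \frac{3}{4 + 5}\right) \left(-2\right) = -49 + \left(-1 - - \frac{3}{9}\right) \left(-2\right) = -49 + \left(-1 - \left(-3\right) \frac{1}{9}\right) \left(-2\right) = -49 + \left(-1 + \frac{1}{3}\right) \left(-2\right) = -49 - - \frac{4}{3} = -49 + \frac{4}{3} = - \frac{143}{3}$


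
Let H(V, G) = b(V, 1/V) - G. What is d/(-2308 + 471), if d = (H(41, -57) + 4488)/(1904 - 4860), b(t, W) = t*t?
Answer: 283/246826 ≈ 0.0011466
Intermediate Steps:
b(t, W) = t²
H(V, G) = V² - G
d = -3113/1478 (d = ((41² - 1*(-57)) + 4488)/(1904 - 4860) = ((1681 + 57) + 4488)/(-2956) = (1738 + 4488)*(-1/2956) = 6226*(-1/2956) = -3113/1478 ≈ -2.1062)
d/(-2308 + 471) = -3113/(1478*(-2308 + 471)) = -3113/1478/(-1837) = -3113/1478*(-1/1837) = 283/246826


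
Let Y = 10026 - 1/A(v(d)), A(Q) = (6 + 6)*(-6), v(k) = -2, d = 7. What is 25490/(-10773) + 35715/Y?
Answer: 9302011270/7776737829 ≈ 1.1961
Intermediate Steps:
A(Q) = -72 (A(Q) = 12*(-6) = -72)
Y = 721873/72 (Y = 10026 - 1/(-72) = 10026 - 1*(-1/72) = 10026 + 1/72 = 721873/72 ≈ 10026.)
25490/(-10773) + 35715/Y = 25490/(-10773) + 35715/(721873/72) = 25490*(-1/10773) + 35715*(72/721873) = -25490/10773 + 2571480/721873 = 9302011270/7776737829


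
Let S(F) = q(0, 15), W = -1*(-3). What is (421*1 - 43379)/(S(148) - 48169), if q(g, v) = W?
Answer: 21479/24083 ≈ 0.89187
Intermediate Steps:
W = 3
q(g, v) = 3
S(F) = 3
(421*1 - 43379)/(S(148) - 48169) = (421*1 - 43379)/(3 - 48169) = (421 - 43379)/(-48166) = -42958*(-1/48166) = 21479/24083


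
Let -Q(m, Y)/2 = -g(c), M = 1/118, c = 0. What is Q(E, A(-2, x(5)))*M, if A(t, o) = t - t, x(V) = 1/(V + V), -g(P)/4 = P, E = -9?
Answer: 0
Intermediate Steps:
M = 1/118 ≈ 0.0084746
g(P) = -4*P
x(V) = 1/(2*V)
A(t, o) = 0
Q(m, Y) = 0 (Q(m, Y) = -(-2)*(-4*0) = -(-2)*0 = -2*0 = 0)
Q(E, A(-2, x(5)))*M = 0*(1/118) = 0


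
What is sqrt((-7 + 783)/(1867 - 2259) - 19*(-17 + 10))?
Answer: 2*sqrt(1605)/7 ≈ 11.446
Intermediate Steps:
sqrt((-7 + 783)/(1867 - 2259) - 19*(-17 + 10)) = sqrt(776/(-392) - 19*(-7)) = sqrt(776*(-1/392) + 133) = sqrt(-97/49 + 133) = sqrt(6420/49) = 2*sqrt(1605)/7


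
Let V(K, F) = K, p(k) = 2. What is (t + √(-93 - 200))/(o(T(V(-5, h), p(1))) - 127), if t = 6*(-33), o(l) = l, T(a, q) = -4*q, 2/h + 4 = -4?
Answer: 22/15 - I*√293/135 ≈ 1.4667 - 0.12679*I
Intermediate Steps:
h = -¼ (h = 2/(-4 - 4) = 2/(-8) = 2*(-⅛) = -¼ ≈ -0.25000)
t = -198
(t + √(-93 - 200))/(o(T(V(-5, h), p(1))) - 127) = (-198 + √(-93 - 200))/(-4*2 - 127) = (-198 + √(-293))/(-8 - 127) = (-198 + I*√293)/(-135) = (-198 + I*√293)*(-1/135) = 22/15 - I*√293/135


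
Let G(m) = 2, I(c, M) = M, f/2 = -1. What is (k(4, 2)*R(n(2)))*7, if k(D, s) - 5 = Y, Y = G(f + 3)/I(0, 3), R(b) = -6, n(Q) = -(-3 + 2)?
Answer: -238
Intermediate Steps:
f = -2 (f = 2*(-1) = -2)
n(Q) = 1 (n(Q) = -1*(-1) = 1)
Y = ⅔ (Y = 2/3 = 2*(⅓) = ⅔ ≈ 0.66667)
k(D, s) = 17/3 (k(D, s) = 5 + ⅔ = 17/3)
(k(4, 2)*R(n(2)))*7 = ((17/3)*(-6))*7 = -34*7 = -238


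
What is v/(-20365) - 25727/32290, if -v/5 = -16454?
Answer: -636085731/131517170 ≈ -4.8365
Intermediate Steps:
v = 82270 (v = -5*(-16454) = 82270)
v/(-20365) - 25727/32290 = 82270/(-20365) - 25727/32290 = 82270*(-1/20365) - 25727*1/32290 = -16454/4073 - 25727/32290 = -636085731/131517170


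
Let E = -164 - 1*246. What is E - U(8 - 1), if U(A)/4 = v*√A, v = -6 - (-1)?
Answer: -410 + 20*√7 ≈ -357.08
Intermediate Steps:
v = -5 (v = -6 - 1*(-1) = -6 + 1 = -5)
E = -410 (E = -164 - 246 = -410)
U(A) = -20*√A (U(A) = 4*(-5*√A) = -20*√A)
E - U(8 - 1) = -410 - (-20)*√(8 - 1) = -410 - (-20)*√7 = -410 + 20*√7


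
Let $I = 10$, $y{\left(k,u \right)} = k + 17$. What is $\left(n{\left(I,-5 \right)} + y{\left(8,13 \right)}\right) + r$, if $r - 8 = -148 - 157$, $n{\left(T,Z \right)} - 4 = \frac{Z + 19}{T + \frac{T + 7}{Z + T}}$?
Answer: $- \frac{17886}{67} \approx -266.96$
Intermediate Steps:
$y{\left(k,u \right)} = 17 + k$
$n{\left(T,Z \right)} = 4 + \frac{19 + Z}{T + \frac{7 + T}{T + Z}}$ ($n{\left(T,Z \right)} = 4 + \frac{Z + 19}{T + \frac{T + 7}{Z + T}} = 4 + \frac{19 + Z}{T + \frac{7 + T}{T + Z}}$)
$r = -297$ ($r = 8 - 305 = -297$)
$\left(n{\left(I,-5 \right)} + y{\left(8,13 \right)}\right) + r = \left(\frac{28 + \left(-5\right)^{2} + 4 \cdot 10^{2} + 19 \left(-5\right) + 23 \cdot 10 + 5 \cdot 10 \left(-5\right)}{7 + 10 + 10^{2} + 10 \left(-5\right)} + \left(17 + 8\right)\right) - 297 = \left(\frac{28 + 25 + 4 \cdot 100 - 95 + 230 - 250}{7 + 10 + 100 - 50} + 25\right) - 297 = \left(\frac{28 + 25 + 400 - 95 + 230 - 250}{67} + 25\right) - 297 = \left(\frac{1}{67} \cdot 338 + 25\right) - 297 = \left(\frac{338}{67} + 25\right) - 297 = \frac{2013}{67} - 297 = - \frac{17886}{67}$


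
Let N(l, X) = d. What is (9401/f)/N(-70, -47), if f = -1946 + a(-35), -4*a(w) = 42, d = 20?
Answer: -1343/5590 ≈ -0.24025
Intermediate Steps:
a(w) = -21/2 (a(w) = -¼*42 = -21/2)
N(l, X) = 20
f = -3913/2 (f = -1946 - 21/2 = -3913/2 ≈ -1956.5)
(9401/f)/N(-70, -47) = (9401/(-3913/2))/20 = (9401*(-2/3913))*(1/20) = -2686/559*1/20 = -1343/5590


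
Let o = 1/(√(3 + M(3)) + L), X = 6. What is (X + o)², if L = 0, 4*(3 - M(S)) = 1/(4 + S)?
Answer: 6040/167 + 24*√1169/167 ≈ 41.081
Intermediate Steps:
M(S) = 3 - 1/(4*(4 + S))
o = 2*√1169/167 (o = 1/(√(3 + (47 + 12*3)/(4*(4 + 3))) + 0) = 1/(√(3 + (¼)*(47 + 36)/7) + 0) = 1/(√(3 + (¼)*(⅐)*83) + 0) = 1/(√(3 + 83/28) + 0) = 1/(√(167/28) + 0) = 1/(√1169/14 + 0) = 1/(√1169/14) = 2*√1169/167 ≈ 0.40947)
(X + o)² = (6 + 2*√1169/167)²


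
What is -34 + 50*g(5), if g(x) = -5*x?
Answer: -1284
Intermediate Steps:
-34 + 50*g(5) = -34 + 50*(-5*5) = -34 + 50*(-25) = -34 - 1250 = -1284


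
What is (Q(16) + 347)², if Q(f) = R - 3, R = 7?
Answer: 123201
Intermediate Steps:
Q(f) = 4 (Q(f) = 7 - 3 = 4)
(Q(16) + 347)² = (4 + 347)² = 351² = 123201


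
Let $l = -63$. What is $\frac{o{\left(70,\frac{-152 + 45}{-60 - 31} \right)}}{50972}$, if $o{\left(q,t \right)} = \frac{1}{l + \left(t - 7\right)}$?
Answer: $- \frac{91}{319237636} \approx -2.8505 \cdot 10^{-7}$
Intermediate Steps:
$o{\left(q,t \right)} = \frac{1}{-70 + t}$ ($o{\left(q,t \right)} = \frac{1}{-63 + \left(t - 7\right)} = \frac{1}{-63 + \left(-7 + t\right)} = \frac{1}{-70 + t}$)
$\frac{o{\left(70,\frac{-152 + 45}{-60 - 31} \right)}}{50972} = \frac{1}{\left(-70 + \frac{-152 + 45}{-60 - 31}\right) 50972} = \frac{1}{-70 - \frac{107}{-91}} \cdot \frac{1}{50972} = \frac{1}{-70 - - \frac{107}{91}} \cdot \frac{1}{50972} = \frac{1}{-70 + \frac{107}{91}} \cdot \frac{1}{50972} = \frac{1}{- \frac{6263}{91}} \cdot \frac{1}{50972} = \left(- \frac{91}{6263}\right) \frac{1}{50972} = - \frac{91}{319237636}$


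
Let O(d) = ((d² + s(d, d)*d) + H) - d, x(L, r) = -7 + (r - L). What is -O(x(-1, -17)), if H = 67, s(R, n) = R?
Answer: -1148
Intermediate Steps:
x(L, r) = -7 + r - L
O(d) = 67 - d + 2*d² (O(d) = ((d² + d*d) + 67) - d = ((d² + d²) + 67) - d = (2*d² + 67) - d = (67 + 2*d²) - d = 67 - d + 2*d²)
-O(x(-1, -17)) = -(67 - (-7 - 17 - 1*(-1)) + 2*(-7 - 17 - 1*(-1))²) = -(67 - (-7 - 17 + 1) + 2*(-7 - 17 + 1)²) = -(67 - 1*(-23) + 2*(-23)²) = -(67 + 23 + 2*529) = -(67 + 23 + 1058) = -1*1148 = -1148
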